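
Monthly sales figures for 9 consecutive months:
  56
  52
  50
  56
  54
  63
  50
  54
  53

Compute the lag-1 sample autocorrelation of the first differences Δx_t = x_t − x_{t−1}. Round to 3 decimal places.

First differences Δx: -4, -2, 6, -2, 9, -13, 4, -1
Mean of differences = -0.3750
Numerator Σ(Δx_t−Δx̄)(Δx_{t+1}−Δx̄) = -206.3906
Denominator Σ(Δx_t−Δx̄)² = 325.8750
r_1(Δx) = -206.3906 / 325.8750 = -0.633

-0.633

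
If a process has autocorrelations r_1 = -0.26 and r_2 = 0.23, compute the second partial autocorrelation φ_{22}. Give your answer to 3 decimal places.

0.174

φ_{22} = (r_2 − r_1²) / (1 − r_1²)
r_1² = (-0.26)² = 0.0676
Numerator = 0.23 − 0.0676 = 0.1624; denominator = 1 − 0.0676 = 0.9324
φ_{22} = 0.1624 / 0.9324 = 0.174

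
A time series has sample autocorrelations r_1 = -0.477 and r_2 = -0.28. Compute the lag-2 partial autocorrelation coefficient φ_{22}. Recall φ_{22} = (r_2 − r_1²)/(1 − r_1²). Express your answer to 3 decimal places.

-0.657

φ_{22} = (r_2 − r_1²) / (1 − r_1²)
r_1² = (-0.477)² = 0.227529
Numerator = -0.28 − 0.2275 = -0.5075; denominator = 1 − 0.2275 = 0.7725
φ_{22} = -0.5075 / 0.7725 = -0.657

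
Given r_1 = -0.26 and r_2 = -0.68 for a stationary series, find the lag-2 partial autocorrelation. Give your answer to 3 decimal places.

-0.802

φ_{22} = (r_2 − r_1²) / (1 − r_1²)
r_1² = (-0.26)² = 0.0676
Numerator = -0.68 − 0.0676 = -0.7476; denominator = 1 − 0.0676 = 0.9324
φ_{22} = -0.7476 / 0.9324 = -0.802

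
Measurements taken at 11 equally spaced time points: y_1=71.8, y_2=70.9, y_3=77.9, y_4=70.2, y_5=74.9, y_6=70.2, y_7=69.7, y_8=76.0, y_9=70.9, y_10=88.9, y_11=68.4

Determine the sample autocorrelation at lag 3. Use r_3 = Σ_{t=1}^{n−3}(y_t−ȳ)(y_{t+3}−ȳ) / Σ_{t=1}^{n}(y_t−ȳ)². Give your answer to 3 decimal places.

-0.170

Mean ȳ = (71.8 + 70.9 + 77.9 + 70.2 + 74.9 + 70.2 + 69.7 + 76.0 + 70.9 + 88.9 + 68.4)/11 = 73.6182
Numerator Σ_{t=1}^{8}(y_t−ȳ)(y_{t+3}−ȳ) = -58.4737
Denominator Σ(y_t−ȳ)² = 343.2164
r_3 = -58.4737 / 343.2164 = -0.170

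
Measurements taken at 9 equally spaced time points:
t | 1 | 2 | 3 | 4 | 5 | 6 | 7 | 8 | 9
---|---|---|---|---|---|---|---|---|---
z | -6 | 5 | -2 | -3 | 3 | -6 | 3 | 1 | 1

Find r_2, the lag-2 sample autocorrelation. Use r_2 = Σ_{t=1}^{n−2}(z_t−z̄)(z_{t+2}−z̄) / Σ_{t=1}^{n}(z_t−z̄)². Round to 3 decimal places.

0.097

Mean z̄ = (-6 + 5 − 2 − 3 + 3 − 6 + 3 + 1 + 1)/9 = -0.4444
Numerator Σ_{t=1}^{7}(z_t−z̄)(z_{t+2}−z̄) = 12.3827
Denominator Σ(z_t−z̄)² = 128.2222
r_2 = 12.3827 / 128.2222 = 0.097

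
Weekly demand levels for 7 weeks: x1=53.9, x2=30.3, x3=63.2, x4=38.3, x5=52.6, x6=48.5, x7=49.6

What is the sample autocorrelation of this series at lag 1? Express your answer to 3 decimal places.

-0.806

Mean x̄ = (53.9 + 30.3 + 63.2 + 38.3 + 52.6 + 48.5 + 49.6)/7 = 48.0571
Deviations from mean: 5.8429, -17.7571, 15.1429, -9.7571, 4.5429, 0.4429, 1.5429
Σ(x_t−x̄)(x_{t+1}−x̄) = (-103.7524) + (-268.8939) + (-147.7510) + (-44.3253) + (2.0118) + (0.6833) = -562.0276
Denominator Σ(x_t−x̄)² = 697.1771
r_1 = -562.0276 / 697.1771 = -0.806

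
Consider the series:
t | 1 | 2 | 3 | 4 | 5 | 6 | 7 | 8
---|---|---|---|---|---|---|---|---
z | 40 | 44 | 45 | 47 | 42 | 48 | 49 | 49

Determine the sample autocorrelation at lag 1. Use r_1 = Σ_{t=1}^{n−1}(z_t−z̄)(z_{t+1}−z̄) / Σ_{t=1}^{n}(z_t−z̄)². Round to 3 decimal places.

Mean z̄ = (40 + 44 + 45 + 47 + 42 + 48 + 49 + 49)/8 = 45.5000
Deviations from mean: -5.5000, -1.5000, -0.5000, 1.5000, -3.5000, 2.5000, 3.5000, 3.5000
Σ(z_t−z̄)(z_{t+1}−z̄) = (8.2500) + (0.7500) + (-0.7500) + (-5.2500) + (-8.7500) + (8.7500) + (12.2500) = 15.2500
Denominator Σ(z_t−z̄)² = 78.0000
r_1 = 15.2500 / 78.0000 = 0.196

0.196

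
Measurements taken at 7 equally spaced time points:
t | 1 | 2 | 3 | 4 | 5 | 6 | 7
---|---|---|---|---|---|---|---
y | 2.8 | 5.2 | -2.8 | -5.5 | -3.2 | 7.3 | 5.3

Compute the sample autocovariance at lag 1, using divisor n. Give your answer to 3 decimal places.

6.477

Mean ȳ = (2.8 + 5.2 − 2.8 − 5.5 − 3.2 + 7.3 + 5.3)/7 = 1.3000
Σ_{t=1}^{6}(y_t−ȳ)(y_{t+1}−ȳ) = 45.3400
γ_1 = 45.3400 / 7 = 6.477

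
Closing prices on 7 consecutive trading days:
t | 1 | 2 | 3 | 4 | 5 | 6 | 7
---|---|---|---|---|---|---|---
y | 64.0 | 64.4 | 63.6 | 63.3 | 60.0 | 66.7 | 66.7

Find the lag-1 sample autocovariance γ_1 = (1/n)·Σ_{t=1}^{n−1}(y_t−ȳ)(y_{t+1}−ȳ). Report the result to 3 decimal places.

-0.057

Mean ȳ = (64.0 + 64.4 + 63.6 + 63.3 + 60.0 + 66.7 + 66.7)/7 = 64.1000
Σ_{t=1}^{6}(y_t−ȳ)(y_{t+1}−ȳ) = -0.4000
γ_1 = -0.4000 / 7 = -0.057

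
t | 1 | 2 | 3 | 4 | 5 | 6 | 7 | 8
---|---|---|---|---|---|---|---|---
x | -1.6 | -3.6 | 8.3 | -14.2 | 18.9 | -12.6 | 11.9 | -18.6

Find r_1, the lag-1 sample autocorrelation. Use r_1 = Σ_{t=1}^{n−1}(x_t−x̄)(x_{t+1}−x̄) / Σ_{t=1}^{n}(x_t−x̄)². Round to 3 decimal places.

-0.793

Mean x̄ = (-1.6 − 3.6 + 8.3 − 14.2 + 18.9 − 12.6 + 11.9 − 18.6)/8 = -1.4375
Deviations from mean: -0.1625, -2.1625, 9.7375, -12.7625, 20.3375, -11.1625, 13.3375, -17.1625
Numerator Σ_{t=1}^{7}(x_t−x̄)(x_{t+1}−x̄) = -1009.3402
Denominator Σ(x_t−x̄)² = 1273.0588
r_1 = -1009.3402 / 1273.0588 = -0.793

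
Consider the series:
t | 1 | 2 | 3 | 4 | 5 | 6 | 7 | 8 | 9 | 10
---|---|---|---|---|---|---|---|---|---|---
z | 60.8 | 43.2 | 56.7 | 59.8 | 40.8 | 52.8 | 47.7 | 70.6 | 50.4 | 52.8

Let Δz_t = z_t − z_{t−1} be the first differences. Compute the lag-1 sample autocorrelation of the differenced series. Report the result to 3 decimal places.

First differences Δz: -17.6, 13.5, 3.1, -19.0, 12.0, -5.1, 22.9, -20.2, 2.4
Mean of differences = -0.8889
Numerator Σ(Δz_t−Δz̄)(Δz_{t+1}−Δz̄) = -1166.0901
Denominator Σ(Δz_t−Δz̄)² = 1963.7289
r_1(Δz) = -1166.0901 / 1963.7289 = -0.594

-0.594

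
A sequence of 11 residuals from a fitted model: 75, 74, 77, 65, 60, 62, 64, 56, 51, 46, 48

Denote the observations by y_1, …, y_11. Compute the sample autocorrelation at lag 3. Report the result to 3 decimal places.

0.072

Mean ȳ = (75 + 74 + 77 + 65 + 60 + 62 + 64 + 56 + 51 + 46 + 48)/11 = 61.6364
Numerator Σ_{t=1}^{8}(y_t−ȳ)(y_{t+3}−ȳ) = 83.5124
Denominator Σ(y_t−ȳ)² = 1162.5455
r_3 = 83.5124 / 1162.5455 = 0.072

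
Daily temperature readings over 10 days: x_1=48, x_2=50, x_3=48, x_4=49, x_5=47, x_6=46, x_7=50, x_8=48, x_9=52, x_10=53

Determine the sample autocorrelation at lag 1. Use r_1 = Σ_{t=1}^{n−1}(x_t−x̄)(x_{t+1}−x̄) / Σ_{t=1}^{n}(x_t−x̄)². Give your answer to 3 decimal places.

Mean x̄ = (48 + 50 + 48 + 49 + 47 + 46 + 50 + 48 + 52 + 53)/10 = 49.1000
Numerator Σ_{t=1}^{9}(x_t−x̄)(x_{t+1}−x̄) = 9.1900
Denominator Σ(x_t−x̄)² = 42.9000
r_1 = 9.1900 / 42.9000 = 0.214

0.214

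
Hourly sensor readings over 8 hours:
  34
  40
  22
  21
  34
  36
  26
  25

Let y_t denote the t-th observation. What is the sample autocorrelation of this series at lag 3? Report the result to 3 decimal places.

-0.083

Mean ȳ = (34 + 40 + 22 + 21 + 34 + 36 + 26 + 25)/8 = 29.7500
Numerator Σ_{t=1}^{5}(y_t−ȳ)(y_{t+3}−ȳ) = -29.4375
Denominator Σ(y_t−ȳ)² = 353.5000
r_3 = -29.4375 / 353.5000 = -0.083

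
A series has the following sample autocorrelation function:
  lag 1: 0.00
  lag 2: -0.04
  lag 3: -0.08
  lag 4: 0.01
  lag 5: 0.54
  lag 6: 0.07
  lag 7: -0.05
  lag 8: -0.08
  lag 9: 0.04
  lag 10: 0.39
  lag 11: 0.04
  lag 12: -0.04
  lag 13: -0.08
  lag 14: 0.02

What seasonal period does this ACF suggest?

The largest autocorrelation is r_5 = 0.54, with a weaker echo at lag 10 (0.39); the remaining lags stay at or below 0.07.
The dominant spike at lag 5 indicates a seasonal period of 5.

5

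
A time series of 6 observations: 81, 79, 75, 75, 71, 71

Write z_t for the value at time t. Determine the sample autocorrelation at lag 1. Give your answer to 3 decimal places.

0.479

Mean z̄ = (81 + 79 + 75 + 75 + 71 + 71)/6 = 75.3333
Deviations from mean: 5.6667, 3.6667, -0.3333, -0.3333, -4.3333, -4.3333
Numerator Σ_{t=1}^{5}(z_t−z̄)(z_{t+1}−z̄) = 39.8889
Denominator Σ(z_t−z̄)² = 83.3333
r_1 = 39.8889 / 83.3333 = 0.479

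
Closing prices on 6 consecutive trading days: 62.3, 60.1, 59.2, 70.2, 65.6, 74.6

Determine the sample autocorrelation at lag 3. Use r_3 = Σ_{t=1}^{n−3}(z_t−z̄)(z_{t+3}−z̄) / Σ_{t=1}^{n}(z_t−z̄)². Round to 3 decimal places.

Mean z̄ = (62.3 + 60.1 + 59.2 + 70.2 + 65.6 + 74.6)/6 = 65.3333
Σ(z_t−z̄)(z_{t+3}−z̄) = (-14.7622) + (-1.3956) + (-56.8356) = -72.9933
Denominator Σ(z_t−z̄)² = 183.8333
r_3 = -72.9933 / 183.8333 = -0.397

-0.397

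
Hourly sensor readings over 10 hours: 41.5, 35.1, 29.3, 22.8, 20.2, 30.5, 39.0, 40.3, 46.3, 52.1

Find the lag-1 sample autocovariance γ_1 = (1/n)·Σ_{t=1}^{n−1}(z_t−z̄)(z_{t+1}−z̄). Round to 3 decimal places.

58.431

Mean z̄ = (41.5 + 35.1 + 29.3 + 22.8 + 20.2 + 30.5 + 39.0 + 40.3 + 46.3 + 52.1)/10 = 35.7100
Σ_{t=1}^{9}(z_t−z̄)(z_{t+1}−z̄) = 584.3109
γ_1 = 584.3109 / 10 = 58.431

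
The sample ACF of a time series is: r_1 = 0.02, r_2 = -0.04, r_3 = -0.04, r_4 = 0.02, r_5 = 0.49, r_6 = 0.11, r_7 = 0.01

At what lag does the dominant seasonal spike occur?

5

The largest autocorrelation is r_5 = 0.49; the remaining lags stay at or below 0.11.
The dominant spike at lag 5 indicates a seasonal period of 5.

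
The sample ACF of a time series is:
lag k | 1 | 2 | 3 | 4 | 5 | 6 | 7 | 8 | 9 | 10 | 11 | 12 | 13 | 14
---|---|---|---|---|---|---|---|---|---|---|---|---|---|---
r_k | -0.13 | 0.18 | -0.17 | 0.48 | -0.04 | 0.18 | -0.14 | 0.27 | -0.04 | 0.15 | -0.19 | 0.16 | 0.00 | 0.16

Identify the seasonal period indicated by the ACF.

The largest autocorrelation is r_4 = 0.48, with a weaker echo at lag 8 (0.27); the remaining lags stay at or below 0.18.
The dominant spike at lag 4 indicates a seasonal period of 4.

4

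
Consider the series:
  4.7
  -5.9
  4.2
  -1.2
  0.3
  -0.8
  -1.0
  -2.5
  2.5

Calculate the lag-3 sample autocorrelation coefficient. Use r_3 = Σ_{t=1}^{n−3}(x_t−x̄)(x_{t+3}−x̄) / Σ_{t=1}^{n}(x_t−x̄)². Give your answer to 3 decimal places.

Mean x̄ = (4.7 − 5.9 + 4.2 − 1.2 + 0.3 − 0.8 − 1.0 − 2.5 + 2.5)/9 = 0.0333
Σ(x_t−x̄)(x_{t+3}−x̄) = (-5.7556) + (-1.5822) + (-3.4722) + (1.2744) + (-0.6756) + (-2.0556) = -12.2667
Denominator Σ(x_t−x̄)² = 90.2000
r_3 = -12.2667 / 90.2000 = -0.136

-0.136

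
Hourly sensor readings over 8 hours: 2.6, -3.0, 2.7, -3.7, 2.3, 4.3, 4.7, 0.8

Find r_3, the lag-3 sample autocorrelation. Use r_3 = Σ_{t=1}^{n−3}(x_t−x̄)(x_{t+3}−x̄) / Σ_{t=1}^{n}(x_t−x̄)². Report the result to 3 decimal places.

Mean x̄ = (2.6 − 3.0 + 2.7 − 3.7 + 2.3 + 4.3 + 4.7 + 0.8)/8 = 1.3375
Numerator Σ_{t=1}^{5}(x_t−x̄)(x_{t+3}−x̄) = -23.9542
Denominator Σ(x_t−x̄)² = 68.9388
r_3 = -23.9542 / 68.9388 = -0.347

-0.347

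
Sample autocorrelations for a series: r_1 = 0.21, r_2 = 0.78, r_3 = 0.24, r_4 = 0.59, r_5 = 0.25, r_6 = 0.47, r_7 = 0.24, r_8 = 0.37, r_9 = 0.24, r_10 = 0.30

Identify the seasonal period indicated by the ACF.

The largest autocorrelation is r_2 = 0.78, with weaker echoes at lags 4 (0.59), 6 (0.47), 8 (0.37) and 10 (0.30); the remaining lags stay at or below 0.25.
The dominant spike at lag 2 indicates a seasonal period of 2.

2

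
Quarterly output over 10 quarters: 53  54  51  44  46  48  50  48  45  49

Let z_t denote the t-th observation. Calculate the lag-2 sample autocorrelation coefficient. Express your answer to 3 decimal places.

-0.261

Mean z̄ = (53 + 54 + 51 + 44 + 46 + 48 + 50 + 48 + 45 + 49)/10 = 48.8000
Numerator Σ_{t=1}^{8}(z_t−z̄)(z_{t+2}−z̄) = -25.4800
Denominator Σ(z_t−z̄)² = 97.6000
r_2 = -25.4800 / 97.6000 = -0.261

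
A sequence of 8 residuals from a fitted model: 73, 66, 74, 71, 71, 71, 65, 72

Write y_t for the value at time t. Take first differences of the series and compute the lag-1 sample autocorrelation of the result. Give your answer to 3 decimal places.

First differences Δy: -7, 8, -3, 0, 0, -6, 7
Mean of differences = -0.1429
Numerator Σ(Δy_t−Δȳ)(Δy_{t+1}−Δȳ) = -122.1633
Denominator Σ(Δy_t−Δȳ)² = 206.8571
r_1(Δy) = -122.1633 / 206.8571 = -0.591

-0.591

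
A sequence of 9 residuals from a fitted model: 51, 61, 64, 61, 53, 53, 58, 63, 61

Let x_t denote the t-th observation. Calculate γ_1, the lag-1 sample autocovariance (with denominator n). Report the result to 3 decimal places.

4.173

Mean x̄ = (51 + 61 + 64 + 61 + 53 + 53 + 58 + 63 + 61)/9 = 58.3333
Σ_{t=1}^{8}(x_t−x̄)(x_{t+1}−x̄) = 37.5556
γ_1 = 37.5556 / 9 = 4.173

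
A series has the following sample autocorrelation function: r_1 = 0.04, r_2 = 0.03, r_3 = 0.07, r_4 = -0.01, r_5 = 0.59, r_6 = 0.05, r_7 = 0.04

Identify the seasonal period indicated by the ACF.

The largest autocorrelation is r_5 = 0.59; the remaining lags stay at or below 0.07.
The dominant spike at lag 5 indicates a seasonal period of 5.

5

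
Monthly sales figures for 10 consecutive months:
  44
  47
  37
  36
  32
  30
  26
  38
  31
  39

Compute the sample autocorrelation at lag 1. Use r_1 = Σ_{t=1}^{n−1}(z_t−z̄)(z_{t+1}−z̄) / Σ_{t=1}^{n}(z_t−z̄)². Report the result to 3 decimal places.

Mean z̄ = (44 + 47 + 37 + 36 + 32 + 30 + 26 + 38 + 31 + 39)/10 = 36.0000
Numerator Σ_{t=1}^{9}(z_t−z̄)(z_{t+1}−z̄) = 138.0000
Denominator Σ(z_t−z̄)² = 376.0000
r_1 = 138.0000 / 376.0000 = 0.367

0.367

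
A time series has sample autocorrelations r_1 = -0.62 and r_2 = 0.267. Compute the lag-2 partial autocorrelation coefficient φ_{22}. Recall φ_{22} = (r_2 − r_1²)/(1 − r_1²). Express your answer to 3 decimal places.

-0.191

φ_{22} = (r_2 − r_1²) / (1 − r_1²)
r_1² = (-0.62)² = 0.3844
Numerator = 0.267 − 0.3844 = -0.1174; denominator = 1 − 0.3844 = 0.6156
φ_{22} = -0.1174 / 0.6156 = -0.191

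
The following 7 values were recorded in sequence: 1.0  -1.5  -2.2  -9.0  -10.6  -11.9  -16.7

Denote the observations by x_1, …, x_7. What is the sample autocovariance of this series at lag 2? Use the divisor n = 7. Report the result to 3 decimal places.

Mean x̄ = (1.0 − 1.5 − 2.2 − 9.0 − 10.6 − 11.9 − 16.7)/7 = -7.2714
Σ_{t=1}^{5}(x_t−x̄)(x_{t+2}−x̄) = 54.4755
γ_2 = 54.4755 / 7 = 7.782

7.782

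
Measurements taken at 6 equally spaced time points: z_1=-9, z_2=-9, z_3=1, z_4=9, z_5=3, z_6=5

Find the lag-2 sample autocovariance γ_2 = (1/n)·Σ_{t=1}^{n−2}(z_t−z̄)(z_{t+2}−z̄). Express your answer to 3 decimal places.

-7.000

Mean z̄ = (-9 − 9 + 1 + 9 + 3 + 5)/6 = 0.0000
Deviations: -9.0000, -9.0000, 1.0000, 9.0000, 3.0000, 5.0000
Σ_{t=1}^{4}(z_t−z̄)(z_{t+2}−z̄) = -42.0000
γ_2 = -42.0000 / 6 = -7.000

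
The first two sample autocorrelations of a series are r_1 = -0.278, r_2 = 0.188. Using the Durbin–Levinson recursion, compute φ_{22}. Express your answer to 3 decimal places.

0.120

φ_{22} = (r_2 − r_1²) / (1 − r_1²)
r_1² = (-0.278)² = 0.077284
Numerator = 0.188 − 0.0773 = 0.1107; denominator = 1 − 0.0773 = 0.9227
φ_{22} = 0.1107 / 0.9227 = 0.120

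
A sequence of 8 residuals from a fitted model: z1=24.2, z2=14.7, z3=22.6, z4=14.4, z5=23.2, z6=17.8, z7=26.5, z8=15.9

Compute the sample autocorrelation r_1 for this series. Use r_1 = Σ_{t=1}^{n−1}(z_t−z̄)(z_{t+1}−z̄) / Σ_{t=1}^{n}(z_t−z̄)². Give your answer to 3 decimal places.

Mean z̄ = (24.2 + 14.7 + 22.6 + 14.4 + 23.2 + 17.8 + 26.5 + 15.9)/8 = 19.9125
Deviations from mean: 4.2875, -5.2125, 2.6875, -5.5125, 3.2875, -2.1125, 6.5875, -4.0125
Σ(z_t−z̄)(z_{t+1}−z̄) = (-22.3486) + (-14.0086) + (-14.8148) + (-18.1223) + (-6.9448) + (-13.9161) + (-26.4323) = -116.5877
Denominator Σ(z_t−z̄)² = 157.9288
r_1 = -116.5877 / 157.9288 = -0.738

-0.738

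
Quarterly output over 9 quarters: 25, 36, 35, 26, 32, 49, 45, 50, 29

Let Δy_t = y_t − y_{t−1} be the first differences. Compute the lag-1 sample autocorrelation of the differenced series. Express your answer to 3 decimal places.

First differences Δy: 11, -1, -9, 6, 17, -4, 5, -21
Mean of differences = 0.5000
Numerator Σ(Δy_t−Δȳ)(Δy_{t+1}−Δȳ) = -154.2500
Denominator Σ(Δy_t−Δȳ)² = 1008.0000
r_1(Δy) = -154.2500 / 1008.0000 = -0.153

-0.153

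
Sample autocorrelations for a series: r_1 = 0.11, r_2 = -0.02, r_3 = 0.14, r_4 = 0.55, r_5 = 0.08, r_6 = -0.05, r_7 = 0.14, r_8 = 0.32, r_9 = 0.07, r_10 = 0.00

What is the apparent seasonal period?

4

The largest autocorrelation is r_4 = 0.55, with a weaker echo at lag 8 (0.32); the remaining lags stay at or below 0.14.
The dominant spike at lag 4 indicates a seasonal period of 4.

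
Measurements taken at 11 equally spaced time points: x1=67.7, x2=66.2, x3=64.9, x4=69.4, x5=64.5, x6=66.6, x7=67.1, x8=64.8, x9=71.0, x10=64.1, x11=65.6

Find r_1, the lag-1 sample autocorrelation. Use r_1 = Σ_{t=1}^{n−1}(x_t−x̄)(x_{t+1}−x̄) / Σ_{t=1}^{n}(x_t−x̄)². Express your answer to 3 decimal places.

Mean x̄ = (67.7 + 66.2 + 64.9 + 69.4 + 64.5 + 66.6 + 67.1 + 64.8 + 71.0 + 64.1 + 65.6)/11 = 66.5364
Numerator Σ_{t=1}^{10}(x_t−x̄)(x_{t+1}−x̄) = -27.7750
Denominator Σ(x_t−x̄)² = 46.5655
r_1 = -27.7750 / 46.5655 = -0.596

-0.596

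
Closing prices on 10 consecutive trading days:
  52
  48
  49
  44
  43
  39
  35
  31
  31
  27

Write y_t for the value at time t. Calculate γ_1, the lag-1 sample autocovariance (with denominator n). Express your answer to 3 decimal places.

46.099

Mean ȳ = (52 + 48 + 49 + 44 + 43 + 39 + 35 + 31 + 31 + 27)/10 = 39.9000
Σ_{t=1}^{9}(y_t−ȳ)(y_{t+1}−ȳ) = 460.9900
γ_1 = 460.9900 / 10 = 46.099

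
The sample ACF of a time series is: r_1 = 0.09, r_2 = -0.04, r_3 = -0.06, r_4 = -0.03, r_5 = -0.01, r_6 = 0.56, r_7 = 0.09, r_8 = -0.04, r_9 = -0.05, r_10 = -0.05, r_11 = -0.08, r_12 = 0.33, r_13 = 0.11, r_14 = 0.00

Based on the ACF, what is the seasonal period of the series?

6

The largest autocorrelation is r_6 = 0.56, with a weaker echo at lag 12 (0.33); the remaining lags stay at or below 0.11.
The dominant spike at lag 6 indicates a seasonal period of 6.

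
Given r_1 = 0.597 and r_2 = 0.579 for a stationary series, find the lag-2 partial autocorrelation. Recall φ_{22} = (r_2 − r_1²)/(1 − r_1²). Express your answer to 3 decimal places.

φ_{22} = (r_2 − r_1²) / (1 − r_1²)
r_1² = (0.597)² = 0.356409
Numerator = 0.579 − 0.3564 = 0.2226; denominator = 1 − 0.3564 = 0.6436
φ_{22} = 0.2226 / 0.6436 = 0.346

0.346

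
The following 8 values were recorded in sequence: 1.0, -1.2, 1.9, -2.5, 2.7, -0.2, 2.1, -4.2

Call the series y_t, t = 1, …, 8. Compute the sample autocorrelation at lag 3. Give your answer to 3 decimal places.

-0.545

Mean ȳ = (1.0 − 1.2 + 1.9 − 2.5 + 2.7 − 0.2 + 2.1 − 4.2)/8 = -0.0500
Numerator Σ_{t=1}^{5}(y_t−ȳ)(y_{t+3}−ȳ) = -22.7075
Denominator Σ(y_t−ȳ)² = 41.6600
r_3 = -22.7075 / 41.6600 = -0.545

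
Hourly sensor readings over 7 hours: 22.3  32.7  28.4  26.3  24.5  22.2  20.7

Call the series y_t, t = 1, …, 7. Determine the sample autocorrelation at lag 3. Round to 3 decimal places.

Mean ȳ = (22.3 + 32.7 + 28.4 + 26.3 + 24.5 + 22.2 + 20.7)/7 = 25.3000
Σ(y_t−ȳ)(y_{t+3}−ȳ) = (-3.0000) + (-5.9200) + (-9.6100) + (-4.6000) = -23.1300
Denominator Σ(y_t−ȳ)² = 105.7800
r_3 = -23.1300 / 105.7800 = -0.219

-0.219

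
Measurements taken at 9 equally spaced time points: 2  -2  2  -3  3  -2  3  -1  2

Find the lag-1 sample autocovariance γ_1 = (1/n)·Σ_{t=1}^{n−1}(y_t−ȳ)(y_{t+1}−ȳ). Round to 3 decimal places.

Mean ȳ = (2 − 2 + 2 − 3 + 3 − 2 + 3 − 1 + 2)/9 = 0.4444
Σ_{t=1}^{8}(y_t−ȳ)(y_{t+1}−ȳ) = -40.1975
γ_1 = -40.1975 / 9 = -4.466

-4.466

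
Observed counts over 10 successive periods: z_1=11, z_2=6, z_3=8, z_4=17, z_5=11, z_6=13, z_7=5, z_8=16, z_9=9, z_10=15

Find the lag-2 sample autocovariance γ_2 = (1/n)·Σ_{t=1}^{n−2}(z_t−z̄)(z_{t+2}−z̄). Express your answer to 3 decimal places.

2.358

Mean z̄ = (11 + 6 + 8 + 17 + 11 + 13 + 5 + 16 + 9 + 15)/10 = 11.1000
Σ_{t=1}^{8}(z_t−z̄)(z_{t+2}−z̄) = 23.5800
γ_2 = 23.5800 / 10 = 2.358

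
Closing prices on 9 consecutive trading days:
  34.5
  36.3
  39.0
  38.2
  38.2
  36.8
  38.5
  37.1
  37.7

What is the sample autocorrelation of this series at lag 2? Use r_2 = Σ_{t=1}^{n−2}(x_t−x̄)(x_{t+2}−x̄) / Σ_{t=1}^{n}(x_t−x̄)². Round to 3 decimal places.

-0.211

Mean x̄ = (34.5 + 36.3 + 39.0 + 38.2 + 38.2 + 36.8 + 38.5 + 37.1 + 37.7)/9 = 37.3667
Numerator Σ_{t=1}^{7}(x_t−x̄)(x_{t+2}−x̄) = -3.2089
Denominator Σ(x_t−x̄)² = 15.2000
r_2 = -3.2089 / 15.2000 = -0.211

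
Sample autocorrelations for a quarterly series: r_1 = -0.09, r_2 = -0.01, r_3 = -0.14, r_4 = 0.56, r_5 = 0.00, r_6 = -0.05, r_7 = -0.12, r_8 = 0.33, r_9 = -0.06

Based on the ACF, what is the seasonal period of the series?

The largest autocorrelation is r_4 = 0.56, with a weaker echo at lag 8 (0.33); the remaining lags stay at or below 0.00.
The dominant spike at lag 4 indicates a seasonal period of 4.

4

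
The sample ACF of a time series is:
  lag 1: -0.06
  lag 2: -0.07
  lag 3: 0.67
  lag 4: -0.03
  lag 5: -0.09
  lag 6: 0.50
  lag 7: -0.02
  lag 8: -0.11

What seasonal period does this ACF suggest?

3

The largest autocorrelation is r_3 = 0.67, with a weaker echo at lag 6 (0.50); the remaining lags stay at or below -0.02.
The dominant spike at lag 3 indicates a seasonal period of 3.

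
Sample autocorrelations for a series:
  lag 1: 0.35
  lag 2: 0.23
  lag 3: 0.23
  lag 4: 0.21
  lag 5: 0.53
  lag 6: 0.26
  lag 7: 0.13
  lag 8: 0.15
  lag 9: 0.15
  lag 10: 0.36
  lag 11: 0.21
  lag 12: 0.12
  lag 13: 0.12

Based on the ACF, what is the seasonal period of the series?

The largest autocorrelation is r_5 = 0.53, with a weaker echo at lag 10 (0.36); the remaining lags stay at or below 0.35. The elevated value at lag 1 (0.35), dropping to 0.23 at lag 2, reflects decaying short-term dependence rather than seasonality.
The dominant spike at lag 5 indicates a seasonal period of 5.

5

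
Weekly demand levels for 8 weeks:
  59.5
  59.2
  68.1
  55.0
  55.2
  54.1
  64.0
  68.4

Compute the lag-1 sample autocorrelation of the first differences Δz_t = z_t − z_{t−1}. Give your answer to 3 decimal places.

First differences Δz: -0.3, 8.9, -13.1, 0.2, -1.1, 9.9, 4.4
Mean of differences = 1.2714
Numerator Σ(Δz_t−Δz̄)(Δz_{t+1}−Δz̄) = -97.1494
Denominator Σ(Δz_t−Δz̄)² = 358.2143
r_1(Δz) = -97.1494 / 358.2143 = -0.271

-0.271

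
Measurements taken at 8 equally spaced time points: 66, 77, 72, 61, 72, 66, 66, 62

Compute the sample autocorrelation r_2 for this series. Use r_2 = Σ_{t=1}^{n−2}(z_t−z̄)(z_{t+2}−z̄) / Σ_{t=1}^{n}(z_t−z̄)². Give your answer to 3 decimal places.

-0.178

Mean z̄ = (66 + 77 + 72 + 61 + 72 + 66 + 66 + 62)/8 = 67.7500
Deviations from mean: -1.7500, 9.2500, 4.2500, -6.7500, 4.2500, -1.7500, -1.7500, -5.7500
Σ(z_t−z̄)(z_{t+2}−z̄) = (-7.4375) + (-62.4375) + (18.0625) + (11.8125) + (-7.4375) + (10.0625) = -37.3750
Denominator Σ(z_t−z̄)² = 209.5000
r_2 = -37.3750 / 209.5000 = -0.178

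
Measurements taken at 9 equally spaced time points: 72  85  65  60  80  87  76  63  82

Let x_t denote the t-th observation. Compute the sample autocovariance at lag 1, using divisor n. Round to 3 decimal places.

Mean x̄ = (72 + 85 + 65 + 60 + 80 + 87 + 76 + 63 + 82)/9 = 74.4444
Σ_{t=1}^{8}(x_t−x̄)(x_{t+1}−x̄) = -84.3086
γ_1 = -84.3086 / 9 = -9.368

-9.368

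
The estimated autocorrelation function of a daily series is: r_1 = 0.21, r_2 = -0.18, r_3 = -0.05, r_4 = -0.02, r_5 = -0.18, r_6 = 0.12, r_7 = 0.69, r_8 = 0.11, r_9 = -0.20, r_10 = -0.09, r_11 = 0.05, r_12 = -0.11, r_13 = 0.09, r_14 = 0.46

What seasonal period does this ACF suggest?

7

The largest autocorrelation is r_7 = 0.69, with a weaker echo at lag 14 (0.46); the remaining lags stay at or below 0.21.
The dominant spike at lag 7 indicates a seasonal period of 7.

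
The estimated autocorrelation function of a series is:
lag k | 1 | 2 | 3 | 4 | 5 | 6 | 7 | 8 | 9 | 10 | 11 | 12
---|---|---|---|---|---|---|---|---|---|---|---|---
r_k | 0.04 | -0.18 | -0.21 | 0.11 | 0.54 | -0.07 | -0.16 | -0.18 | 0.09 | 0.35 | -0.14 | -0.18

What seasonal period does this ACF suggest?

5

The largest autocorrelation is r_5 = 0.54, with a weaker echo at lag 10 (0.35); the remaining lags stay at or below 0.11.
The dominant spike at lag 5 indicates a seasonal period of 5.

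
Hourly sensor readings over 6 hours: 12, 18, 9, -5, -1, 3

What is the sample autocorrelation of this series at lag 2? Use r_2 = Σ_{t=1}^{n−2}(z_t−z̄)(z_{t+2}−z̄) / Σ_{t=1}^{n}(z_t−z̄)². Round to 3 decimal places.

Mean z̄ = (12 + 18 + 9 − 5 − 1 + 3)/6 = 6.0000
Deviations from mean: 6.0000, 12.0000, 3.0000, -11.0000, -7.0000, -3.0000
Σ(z_t−z̄)(z_{t+2}−z̄) = (18.0000) + (-132.0000) + (-21.0000) + (33.0000) = -102.0000
Denominator Σ(z_t−z̄)² = 368.0000
r_2 = -102.0000 / 368.0000 = -0.277

-0.277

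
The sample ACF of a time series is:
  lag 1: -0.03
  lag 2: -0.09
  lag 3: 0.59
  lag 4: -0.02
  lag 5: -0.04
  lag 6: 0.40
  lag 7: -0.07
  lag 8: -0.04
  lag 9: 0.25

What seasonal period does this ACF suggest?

3

The largest autocorrelation is r_3 = 0.59, with weaker echoes at lags 6 (0.40) and 9 (0.25); the remaining lags stay at or below -0.02.
The dominant spike at lag 3 indicates a seasonal period of 3.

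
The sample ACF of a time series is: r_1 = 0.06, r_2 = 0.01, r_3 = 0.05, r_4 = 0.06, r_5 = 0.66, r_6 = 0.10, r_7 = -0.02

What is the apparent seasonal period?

The largest autocorrelation is r_5 = 0.66; the remaining lags stay at or below 0.10.
The dominant spike at lag 5 indicates a seasonal period of 5.

5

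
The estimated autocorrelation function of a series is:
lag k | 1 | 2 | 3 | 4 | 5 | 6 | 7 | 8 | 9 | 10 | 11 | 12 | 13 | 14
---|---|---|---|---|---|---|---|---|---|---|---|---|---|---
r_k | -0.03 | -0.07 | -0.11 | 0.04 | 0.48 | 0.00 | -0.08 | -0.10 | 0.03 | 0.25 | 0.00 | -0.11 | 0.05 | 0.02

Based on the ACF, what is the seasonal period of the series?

5

The largest autocorrelation is r_5 = 0.48, with a weaker echo at lag 10 (0.25); the remaining lags stay at or below 0.05.
The dominant spike at lag 5 indicates a seasonal period of 5.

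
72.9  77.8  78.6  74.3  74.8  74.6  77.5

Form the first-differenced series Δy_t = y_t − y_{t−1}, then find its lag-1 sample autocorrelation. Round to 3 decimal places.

First differences Δy: 4.9, 0.8, -4.3, 0.5, -0.2, 2.9
Mean of differences = 0.7667
Numerator Σ(Δy_t−Δȳ)(Δy_{t+1}−Δȳ) = -0.4844
Denominator Σ(Δy_t−Δȳ)² = 48.3133
r_1(Δy) = -0.4844 / 48.3133 = -0.010

-0.010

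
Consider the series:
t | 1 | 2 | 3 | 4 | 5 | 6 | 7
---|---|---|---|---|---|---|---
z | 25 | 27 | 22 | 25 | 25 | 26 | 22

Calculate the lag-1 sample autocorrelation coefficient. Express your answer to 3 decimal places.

-0.423

Mean z̄ = (25 + 27 + 22 + 25 + 25 + 26 + 22)/7 = 24.5714
Deviations from mean: 0.4286, 2.4286, -2.5714, 0.4286, 0.4286, 1.4286, -2.5714
Numerator Σ_{t=1}^{6}(z_t−z̄)(z_{t+1}−z̄) = -9.1837
Denominator Σ(z_t−z̄)² = 21.7143
r_1 = -9.1837 / 21.7143 = -0.423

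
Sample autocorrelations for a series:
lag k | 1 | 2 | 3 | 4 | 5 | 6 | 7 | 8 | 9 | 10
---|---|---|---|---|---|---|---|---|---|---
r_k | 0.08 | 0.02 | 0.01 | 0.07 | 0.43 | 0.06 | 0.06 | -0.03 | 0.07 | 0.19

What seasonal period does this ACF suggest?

The largest autocorrelation is r_5 = 0.43, with a weaker echo at lag 10 (0.19); the remaining lags stay at or below 0.08.
The dominant spike at lag 5 indicates a seasonal period of 5.

5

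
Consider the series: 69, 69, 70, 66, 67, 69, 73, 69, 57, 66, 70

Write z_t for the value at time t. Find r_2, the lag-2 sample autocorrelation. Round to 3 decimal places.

-0.533

Mean z̄ = (69 + 69 + 70 + 66 + 67 + 69 + 73 + 69 + 57 + 66 + 70)/11 = 67.7273
Numerator Σ_{t=1}^{9}(z_t−z̄)(z_{t+2}−z̄) = -88.5124
Denominator Σ(z_t−z̄)² = 166.1818
r_2 = -88.5124 / 166.1818 = -0.533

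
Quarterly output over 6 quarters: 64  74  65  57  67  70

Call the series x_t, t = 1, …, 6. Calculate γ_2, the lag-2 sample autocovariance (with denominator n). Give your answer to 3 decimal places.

Mean x̄ = (64 + 74 + 65 + 57 + 67 + 70)/6 = 66.1667
Deviations: -2.1667, 7.8333, -1.1667, -9.1667, 0.8333, 3.8333
Σ_{t=1}^{4}(x_t−x̄)(x_{t+2}−x̄) = -105.3889
γ_2 = -105.3889 / 6 = -17.565

-17.565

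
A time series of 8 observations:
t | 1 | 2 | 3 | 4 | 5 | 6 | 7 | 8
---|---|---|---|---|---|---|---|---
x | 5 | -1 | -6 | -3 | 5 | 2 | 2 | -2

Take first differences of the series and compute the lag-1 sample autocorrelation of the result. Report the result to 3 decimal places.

0.112

First differences Δx: -6, -5, 3, 8, -3, 0, -4
Mean of differences = -1.0000
Numerator Σ(Δx_t−Δx̄)(Δx_{t+1}−Δx̄) = 17.0000
Denominator Σ(Δx_t−Δx̄)² = 152.0000
r_1(Δx) = 17.0000 / 152.0000 = 0.112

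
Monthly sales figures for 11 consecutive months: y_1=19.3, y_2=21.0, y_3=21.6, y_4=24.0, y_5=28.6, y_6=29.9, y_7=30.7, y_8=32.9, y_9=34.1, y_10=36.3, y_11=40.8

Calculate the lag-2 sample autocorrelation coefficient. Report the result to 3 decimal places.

0.443

Mean ȳ = (19.3 + 21.0 + 21.6 + 24.0 + 28.6 + 29.9 + 30.7 + 32.9 + 34.1 + 36.3 + 40.8)/11 = 29.0182
Numerator Σ_{t=1}^{9}(y_t−ȳ)(y_{t+2}−ȳ) = 210.4112
Denominator Σ(y_t−ȳ)² = 475.4564
r_2 = 210.4112 / 475.4564 = 0.443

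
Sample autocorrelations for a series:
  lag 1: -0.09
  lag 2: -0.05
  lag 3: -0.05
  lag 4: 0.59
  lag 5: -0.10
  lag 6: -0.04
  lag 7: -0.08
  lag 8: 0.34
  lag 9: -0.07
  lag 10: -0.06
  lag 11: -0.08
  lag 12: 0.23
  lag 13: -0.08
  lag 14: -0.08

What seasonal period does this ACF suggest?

The largest autocorrelation is r_4 = 0.59, with weaker echoes at lags 8 (0.34) and 12 (0.23); the remaining lags stay at or below -0.04.
The dominant spike at lag 4 indicates a seasonal period of 4.

4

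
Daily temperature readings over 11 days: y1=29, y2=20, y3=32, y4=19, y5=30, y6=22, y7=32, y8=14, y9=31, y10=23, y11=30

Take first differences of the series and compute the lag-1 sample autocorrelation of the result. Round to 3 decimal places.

-0.892

First differences Δy: -9, 12, -13, 11, -8, 10, -18, 17, -8, 7
Mean of differences = 0.1000
Numerator Σ(Δy_t−Δȳ)(Δy_{t+1}−Δȳ) = -1253.3100
Denominator Σ(Δy_t−Δȳ)² = 1404.9000
r_1(Δy) = -1253.3100 / 1404.9000 = -0.892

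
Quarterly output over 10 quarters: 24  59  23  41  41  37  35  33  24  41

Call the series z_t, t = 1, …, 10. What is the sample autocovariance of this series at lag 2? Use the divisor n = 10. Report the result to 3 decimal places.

19.872

Mean z̄ = (24 + 59 + 23 + 41 + 41 + 37 + 35 + 33 + 24 + 41)/10 = 35.8000
Σ_{t=1}^{8}(z_t−z̄)(z_{t+2}−z̄) = 198.7200
γ_2 = 198.7200 / 10 = 19.872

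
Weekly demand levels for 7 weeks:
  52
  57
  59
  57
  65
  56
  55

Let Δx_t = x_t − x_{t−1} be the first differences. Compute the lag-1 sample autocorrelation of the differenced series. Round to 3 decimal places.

First differences Δx: 5, 2, -2, 8, -9, -1
Mean of differences = 0.5000
Numerator Σ(Δx_t−Δx̄)(Δx_{t+1}−Δx̄) = -72.7500
Denominator Σ(Δx_t−Δx̄)² = 177.5000
r_1(Δx) = -72.7500 / 177.5000 = -0.410

-0.410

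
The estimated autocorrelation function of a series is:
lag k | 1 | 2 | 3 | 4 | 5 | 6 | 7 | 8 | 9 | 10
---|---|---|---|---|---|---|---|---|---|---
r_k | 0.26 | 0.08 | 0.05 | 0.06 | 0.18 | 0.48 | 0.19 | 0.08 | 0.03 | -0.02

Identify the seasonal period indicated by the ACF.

6

The largest autocorrelation is r_6 = 0.48; the remaining lags stay at or below 0.26. The elevated value at lag 1 (0.26), dropping to 0.08 at lag 2, reflects decaying short-term dependence rather than seasonality.
The dominant spike at lag 6 indicates a seasonal period of 6.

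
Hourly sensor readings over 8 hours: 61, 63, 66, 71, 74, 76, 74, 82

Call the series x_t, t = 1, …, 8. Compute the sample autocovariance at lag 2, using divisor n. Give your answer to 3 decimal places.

12.418

Mean x̄ = (61 + 63 + 66 + 71 + 74 + 76 + 74 + 82)/8 = 70.8750
Deviations: -9.8750, -7.8750, -4.8750, 0.1250, 3.1250, 5.1250, 3.1250, 11.1250
Σ_{t=1}^{6}(x_t−x̄)(x_{t+2}−x̄) = 99.3438
γ_2 = 99.3438 / 8 = 12.418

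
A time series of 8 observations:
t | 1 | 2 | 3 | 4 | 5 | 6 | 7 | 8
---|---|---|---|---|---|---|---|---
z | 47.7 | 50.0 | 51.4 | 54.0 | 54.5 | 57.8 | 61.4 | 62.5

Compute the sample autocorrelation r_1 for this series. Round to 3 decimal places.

Mean z̄ = (47.7 + 50.0 + 51.4 + 54.0 + 54.5 + 57.8 + 61.4 + 62.5)/8 = 54.9125
Deviations from mean: -7.2125, -4.9125, -3.5125, -0.9125, -0.4125, 2.8875, 6.4875, 7.5875
Σ(z_t−z̄)(z_{t+1}−z̄) = (35.4314) + (17.2552) + (3.2052) + (0.3764) + (-1.1911) + (18.7327) + (49.2239) = 123.0336
Denominator Σ(z_t−z̄)² = 197.4888
r_1 = 123.0336 / 197.4888 = 0.623

0.623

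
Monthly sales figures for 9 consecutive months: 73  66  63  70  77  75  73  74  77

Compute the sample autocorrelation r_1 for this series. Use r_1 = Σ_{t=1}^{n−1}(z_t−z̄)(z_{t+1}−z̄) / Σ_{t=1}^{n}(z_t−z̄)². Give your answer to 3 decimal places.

0.462

Mean z̄ = (73 + 66 + 63 + 70 + 77 + 75 + 73 + 74 + 77)/9 = 72.0000
Numerator Σ_{t=1}^{8}(z_t−z̄)(z_{t+1}−z̄) = 86.0000
Denominator Σ(z_t−z̄)² = 186.0000
r_1 = 86.0000 / 186.0000 = 0.462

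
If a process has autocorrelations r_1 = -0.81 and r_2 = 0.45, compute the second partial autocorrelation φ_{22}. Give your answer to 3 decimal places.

φ_{22} = (r_2 − r_1²) / (1 − r_1²)
r_1² = (-0.81)² = 0.6561
Numerator = 0.45 − 0.6561 = -0.2061; denominator = 1 − 0.6561 = 0.3439
φ_{22} = -0.2061 / 0.3439 = -0.599

-0.599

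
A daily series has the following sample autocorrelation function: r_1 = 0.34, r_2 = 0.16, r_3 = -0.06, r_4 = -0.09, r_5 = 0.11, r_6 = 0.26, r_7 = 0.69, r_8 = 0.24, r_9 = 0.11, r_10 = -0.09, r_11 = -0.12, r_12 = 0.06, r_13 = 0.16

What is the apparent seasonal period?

7

The largest autocorrelation is r_7 = 0.69; the remaining lags stay at or below 0.34. The elevated value at lag 1 (0.34), dropping to 0.16 at lag 2, reflects decaying short-term dependence rather than seasonality.
The dominant spike at lag 7 indicates a seasonal period of 7.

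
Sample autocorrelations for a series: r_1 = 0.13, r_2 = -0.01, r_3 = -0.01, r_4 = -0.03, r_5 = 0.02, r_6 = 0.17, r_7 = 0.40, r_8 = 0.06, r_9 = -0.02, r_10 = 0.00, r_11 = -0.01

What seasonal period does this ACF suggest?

The largest autocorrelation is r_7 = 0.40; the remaining lags stay at or below 0.17.
The dominant spike at lag 7 indicates a seasonal period of 7.

7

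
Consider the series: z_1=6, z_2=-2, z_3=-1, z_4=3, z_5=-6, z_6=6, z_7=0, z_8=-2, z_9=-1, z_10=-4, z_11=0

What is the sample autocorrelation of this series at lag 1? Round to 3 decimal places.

Mean z̄ = (6 − 2 − 1 + 3 − 6 + 6 + 0 − 2 − 1 − 4 + 0)/11 = -0.0909
Numerator Σ_{t=1}^{10}(z_t−z̄)(z_{t+1}−z̄) = -61.6446
Denominator Σ(z_t−z̄)² = 142.9091
r_1 = -61.6446 / 142.9091 = -0.431

-0.431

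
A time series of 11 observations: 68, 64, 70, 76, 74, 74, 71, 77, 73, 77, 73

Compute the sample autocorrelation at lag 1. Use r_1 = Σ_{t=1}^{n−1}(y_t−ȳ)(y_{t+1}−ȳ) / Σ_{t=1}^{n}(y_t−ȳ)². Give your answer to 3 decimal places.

0.354

Mean ȳ = (68 + 64 + 70 + 76 + 74 + 74 + 71 + 77 + 73 + 77 + 73)/11 = 72.4545
Numerator Σ_{t=1}^{10}(y_t−ȳ)(y_{t+1}−ȳ) = 56.1570
Denominator Σ(y_t−ȳ)² = 158.7273
r_1 = 56.1570 / 158.7273 = 0.354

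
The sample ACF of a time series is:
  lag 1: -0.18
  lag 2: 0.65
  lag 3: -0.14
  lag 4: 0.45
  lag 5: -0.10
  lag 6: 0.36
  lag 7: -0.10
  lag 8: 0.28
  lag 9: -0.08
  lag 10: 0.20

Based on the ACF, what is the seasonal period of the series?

2

The largest autocorrelation is r_2 = 0.65, with weaker echoes at lags 4 (0.45), 6 (0.36), 8 (0.28) and 10 (0.20); the remaining lags stay at or below -0.08.
The dominant spike at lag 2 indicates a seasonal period of 2.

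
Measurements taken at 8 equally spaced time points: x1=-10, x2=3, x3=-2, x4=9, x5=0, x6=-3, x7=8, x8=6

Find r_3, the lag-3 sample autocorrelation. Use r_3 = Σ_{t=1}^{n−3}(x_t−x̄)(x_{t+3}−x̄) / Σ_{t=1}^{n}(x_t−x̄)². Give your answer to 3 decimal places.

-0.104

Mean x̄ = (-10 + 3 − 2 + 9 + 0 − 3 + 8 + 6)/8 = 1.3750
Deviations from mean: -11.3750, 1.6250, -3.3750, 7.6250, -1.3750, -4.3750, 6.6250, 4.6250
Σ(x_t−x̄)(x_{t+3}−x̄) = (-86.7344) + (-2.2344) + (14.7656) + (50.5156) + (-6.3594) = -30.0469
Denominator Σ(x_t−x̄)² = 287.8750
r_3 = -30.0469 / 287.8750 = -0.104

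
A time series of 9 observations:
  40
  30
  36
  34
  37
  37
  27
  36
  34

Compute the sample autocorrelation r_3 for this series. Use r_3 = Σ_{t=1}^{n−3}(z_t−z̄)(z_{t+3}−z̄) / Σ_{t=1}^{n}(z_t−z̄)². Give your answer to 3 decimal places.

-0.034

Mean z̄ = (40 + 30 + 36 + 34 + 37 + 37 + 27 + 36 + 34)/9 = 34.5556
Numerator Σ_{t=1}^{6}(z_t−z̄)(z_{t+3}−z̄) = -4.2593
Denominator Σ(z_t−z̄)² = 124.2222
r_3 = -4.2593 / 124.2222 = -0.034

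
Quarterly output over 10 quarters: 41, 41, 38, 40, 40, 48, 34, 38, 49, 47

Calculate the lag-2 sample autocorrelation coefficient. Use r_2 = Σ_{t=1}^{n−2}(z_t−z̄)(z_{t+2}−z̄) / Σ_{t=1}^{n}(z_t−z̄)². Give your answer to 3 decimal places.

Mean z̄ = (41 + 41 + 38 + 40 + 40 + 48 + 34 + 38 + 49 + 47)/10 = 41.6000
Numerator Σ_{t=1}^{8}(z_t−z̄)(z_{t+2}−z̄) = -87.9200
Denominator Σ(z_t−z̄)² = 214.4000
r_2 = -87.9200 / 214.4000 = -0.410

-0.410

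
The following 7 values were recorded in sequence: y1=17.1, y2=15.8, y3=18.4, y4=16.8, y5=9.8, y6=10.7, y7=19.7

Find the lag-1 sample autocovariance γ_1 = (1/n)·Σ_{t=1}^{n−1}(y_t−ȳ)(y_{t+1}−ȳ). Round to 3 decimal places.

Mean ȳ = (17.1 + 15.8 + 18.4 + 16.8 + 9.8 + 10.7 + 19.7)/7 = 15.4714
Σ_{t=1}^{6}(y_t−ȳ)(y_{t+1}−ȳ) = 4.7378
γ_1 = 4.7378 / 7 = 0.677

0.677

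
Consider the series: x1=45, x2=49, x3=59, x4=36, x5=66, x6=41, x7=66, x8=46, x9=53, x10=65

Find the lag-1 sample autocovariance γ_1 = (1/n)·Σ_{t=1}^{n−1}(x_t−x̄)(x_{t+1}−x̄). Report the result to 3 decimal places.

Mean x̄ = (45 + 49 + 59 + 36 + 66 + 41 + 66 + 46 + 53 + 65)/10 = 52.6000
Σ_{t=1}^{9}(x_t−x̄)(x_{t+1}−x̄) = -721.3600
γ_1 = -721.3600 / 10 = -72.136

-72.136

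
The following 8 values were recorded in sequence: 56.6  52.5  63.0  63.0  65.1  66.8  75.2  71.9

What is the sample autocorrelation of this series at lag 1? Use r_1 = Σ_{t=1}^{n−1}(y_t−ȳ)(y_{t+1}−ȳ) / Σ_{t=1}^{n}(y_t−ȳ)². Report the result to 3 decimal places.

Mean ȳ = (56.6 + 52.5 + 63.0 + 63.0 + 65.1 + 66.8 + 75.2 + 71.9)/8 = 64.2625
Σ(y_t−ȳ)(y_{t+1}−ȳ) = (90.1302) + (14.8502) + (1.5939) + (-1.0573) + (2.1252) + (27.7539) + (83.5352) = 218.9311
Denominator Σ(y_t−ȳ)² = 385.3588
r_1 = 218.9311 / 385.3588 = 0.568

0.568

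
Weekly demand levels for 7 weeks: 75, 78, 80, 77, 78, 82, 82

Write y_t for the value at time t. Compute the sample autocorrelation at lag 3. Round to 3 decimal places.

Mean ȳ = (75 + 78 + 80 + 77 + 78 + 82 + 82)/7 = 78.8571
Σ(y_t−ȳ)(y_{t+3}−ȳ) = (7.1633) + (0.7347) + (3.5918) + (-5.8367) = 5.6531
Denominator Σ(y_t−ȳ)² = 40.8571
r_3 = 5.6531 / 40.8571 = 0.138

0.138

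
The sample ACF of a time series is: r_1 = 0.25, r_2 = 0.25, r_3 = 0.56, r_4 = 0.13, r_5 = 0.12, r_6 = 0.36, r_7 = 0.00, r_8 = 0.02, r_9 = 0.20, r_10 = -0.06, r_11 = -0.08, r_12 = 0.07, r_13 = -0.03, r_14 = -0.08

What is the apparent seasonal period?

3

The largest autocorrelation is r_3 = 0.56, with a weaker echo at lag 6 (0.36); the remaining lags stay at or below 0.25.
The dominant spike at lag 3 indicates a seasonal period of 3.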